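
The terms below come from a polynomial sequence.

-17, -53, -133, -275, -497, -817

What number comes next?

-1253

D1: -36  -80  -142  -222  -320
D2: -44  -62  -80  -98
D3: -18  -18  -18
Third differences constant at -18.
-98 − 18 = -116;  -320 − 116 = -436;  -817 − 436 = -1253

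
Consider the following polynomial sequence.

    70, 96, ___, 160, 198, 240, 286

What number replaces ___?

Using the last 4 terms:
Δ: 38  42  46
Δ²: 4  4
Constant second difference = 4.
Extend backward: 38 − 4 = 34;  160 − 34 = 126

126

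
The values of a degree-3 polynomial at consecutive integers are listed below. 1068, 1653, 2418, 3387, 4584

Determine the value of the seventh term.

7758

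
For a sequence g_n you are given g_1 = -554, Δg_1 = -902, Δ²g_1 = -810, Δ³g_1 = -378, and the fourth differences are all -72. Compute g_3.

-3168

Build the table forward from the leading diagonal:
Fourth differences: -72, -72, -72
Third differences: -378, -450, -522
Second differences: -810, -1188, -1638
First differences: -902, -1712, -2900
g: -554, -1456, -3168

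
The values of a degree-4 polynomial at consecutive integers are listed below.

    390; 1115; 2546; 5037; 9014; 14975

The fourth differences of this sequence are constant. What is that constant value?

72

Δ: 725, 1431, 2491, 3977, 5961
Δ²: 706, 1060, 1486, 1984
Δ³: 354, 426, 498
Δ⁴: 72, 72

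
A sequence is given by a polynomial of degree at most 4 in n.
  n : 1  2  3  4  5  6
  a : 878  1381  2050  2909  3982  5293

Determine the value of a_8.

8725

Δ: 503, 669, 859, 1073, 1311
Δ²: 166, 190, 214, 238
Δ³: 24, 24, 24
The third differences are constant (24).
238 + 24 = 262;  1311 + 262 = 1573;  5293 + 1573 = 6866
262 + 24 = 286;  1573 + 286 = 1859;  6866 + 1859 = 8725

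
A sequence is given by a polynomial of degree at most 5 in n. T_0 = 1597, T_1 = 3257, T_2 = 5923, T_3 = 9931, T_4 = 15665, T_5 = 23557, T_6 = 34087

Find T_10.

1660 , 2666 , 4008 , 5734 , 7892 , 10530
1006 , 1342 , 1726 , 2158 , 2638
336 , 384 , 432 , 480
48 , 48 , 48
Fourth differences constant at 48.
480 + 48 = 528;  2638 + 528 = 3166;  10530 + 3166 = 13696;  34087 + 13696 = 47783
528 + 48 = 576;  3166 + 576 = 3742;  13696 + 3742 = 17438;  47783 + 17438 = 65221
576 + 48 = 624;  3742 + 624 = 4366;  17438 + 4366 = 21804;  65221 + 21804 = 87025
624 + 48 = 672;  4366 + 672 = 5038;  21804 + 5038 = 26842;  87025 + 26842 = 113867

113867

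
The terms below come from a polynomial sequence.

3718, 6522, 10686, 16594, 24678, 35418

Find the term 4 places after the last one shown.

116218

D1: 2804, 4164, 5908, 8084, 10740
D2: 1360, 1744, 2176, 2656
D3: 384, 432, 480
D4: 48, 48
Fourth differences constant at 48.
480 + 48 = 528;  2656 + 528 = 3184;  10740 + 3184 = 13924;  35418 + 13924 = 49342
528 + 48 = 576;  3184 + 576 = 3760;  13924 + 3760 = 17684;  49342 + 17684 = 67026
576 + 48 = 624;  3760 + 624 = 4384;  17684 + 4384 = 22068;  67026 + 22068 = 89094
624 + 48 = 672;  4384 + 672 = 5056;  22068 + 5056 = 27124;  89094 + 27124 = 116218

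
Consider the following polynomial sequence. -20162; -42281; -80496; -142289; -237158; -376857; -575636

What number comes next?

-850481

Δ: -22119 , -38215 , -61793 , -94869 , -139699 , -198779
Δ²: -16096 , -23578 , -33076 , -44830 , -59080
Δ³: -7482 , -9498 , -11754 , -14250
Δ⁴: -2016 , -2256 , -2496
Δ⁵: -240 , -240
The fifth differences are constant (-240).
-2496 − 240 = -2736;  -14250 − 2736 = -16986;  -59080 − 16986 = -76066;  -198779 − 76066 = -274845;  -575636 − 274845 = -850481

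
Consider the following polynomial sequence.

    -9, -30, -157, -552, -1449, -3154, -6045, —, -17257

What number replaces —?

-10572

Using the first 7 terms:
D1: -21, -127, -395, -897, -1705, -2891
D2: -106, -268, -502, -808, -1186
D3: -162, -234, -306, -378
D4: -72, -72, -72
Constant fourth difference = -72.
Extend forward: -378 − 72 = -450;  -1186 − 450 = -1636;  -2891 − 1636 = -4527;  -6045 − 4527 = -10572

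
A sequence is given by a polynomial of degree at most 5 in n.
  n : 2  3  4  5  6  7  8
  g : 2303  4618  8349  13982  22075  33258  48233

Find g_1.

D1: 2315  3731  5633  8093  11183  14975
D2: 1416  1902  2460  3090  3792
D3: 486  558  630  702
D4: 72  72  72
The fourth differences are constant at 72.
Work back: 486 − 72 = 414;  1416 − 414 = 1002;  2315 − 1002 = 1313;  2303 − 1313 = 990

990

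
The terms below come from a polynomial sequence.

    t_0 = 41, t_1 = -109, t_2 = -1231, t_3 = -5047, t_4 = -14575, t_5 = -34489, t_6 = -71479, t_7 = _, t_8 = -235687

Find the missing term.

-134611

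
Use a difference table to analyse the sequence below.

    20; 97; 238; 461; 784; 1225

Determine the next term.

D1: 77  141  223  323  441
D2: 64  82  100  118
D3: 18  18  18
The third differences are constant (18).
118 + 18 = 136;  441 + 136 = 577;  1225 + 577 = 1802

1802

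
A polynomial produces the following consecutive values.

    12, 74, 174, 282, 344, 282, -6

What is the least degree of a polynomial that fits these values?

First differences: 62, 100, 108, 62, -62, -288
Second differences: 38, 8, -46, -124, -226
Third differences: -30, -54, -78, -102
Fourth differences: -24, -24, -24
The fourth differences are constant, so the polynomial has degree 4.

4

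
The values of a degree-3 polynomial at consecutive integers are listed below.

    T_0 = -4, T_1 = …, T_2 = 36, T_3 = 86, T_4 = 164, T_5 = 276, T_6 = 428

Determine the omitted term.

Using the last 5 terms:
First differences: 50  78  112  152
Second differences: 28  34  40
Third differences: 6  6
Constant third difference = 6.
Extend backward: 28 − 6 = 22;  50 − 22 = 28;  36 − 28 = 8

8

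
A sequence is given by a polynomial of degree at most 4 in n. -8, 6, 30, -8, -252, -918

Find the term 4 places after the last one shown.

14, 24, -38, -244, -666
10, -62, -206, -422
-72, -144, -216
-72, -72
Fourth differences constant at -72.
-216 − 72 = -288;  -422 − 288 = -710;  -666 − 710 = -1376;  -918 − 1376 = -2294
-288 − 72 = -360;  -710 − 360 = -1070;  -1376 − 1070 = -2446;  -2294 − 2446 = -4740
-360 − 72 = -432;  -1070 − 432 = -1502;  -2446 − 1502 = -3948;  -4740 − 3948 = -8688
-432 − 72 = -504;  -1502 − 504 = -2006;  -3948 − 2006 = -5954;  -8688 − 5954 = -14642

-14642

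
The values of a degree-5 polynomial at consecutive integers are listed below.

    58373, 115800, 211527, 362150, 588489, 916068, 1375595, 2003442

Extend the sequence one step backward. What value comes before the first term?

26394

57427  95727  150623  226339  327579  459527  627847
38300  54896  75716  101240  131948  168320
16596  20820  25524  30708  36372
4224  4704  5184  5664
480  480  480
The fifth differences are constant at 480.
Work back: 4224 − 480 = 3744;  16596 − 3744 = 12852;  38300 − 12852 = 25448;  57427 − 25448 = 31979;  58373 − 31979 = 26394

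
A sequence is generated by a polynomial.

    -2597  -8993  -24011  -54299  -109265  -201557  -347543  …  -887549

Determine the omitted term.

-567791

Using the first 7 terms:
Δ: -6396, -15018, -30288, -54966, -92292, -145986
Δ²: -8622, -15270, -24678, -37326, -53694
Δ³: -6648, -9408, -12648, -16368
Δ⁴: -2760, -3240, -3720
Δ⁵: -480, -480
Constant fifth difference = -480.
Extend forward: -3720 − 480 = -4200;  -16368 − 4200 = -20568;  -53694 − 20568 = -74262;  -145986 − 74262 = -220248;  -347543 − 220248 = -567791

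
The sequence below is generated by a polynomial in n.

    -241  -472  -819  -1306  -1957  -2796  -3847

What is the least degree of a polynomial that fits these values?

3

First differences: -231, -347, -487, -651, -839, -1051
Second differences: -116, -140, -164, -188, -212
Third differences: -24, -24, -24, -24
The third differences are constant, so the polynomial has degree 3.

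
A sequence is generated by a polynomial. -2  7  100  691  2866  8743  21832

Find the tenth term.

167911

9, 93, 591, 2175, 5877, 13089
84, 498, 1584, 3702, 7212
414, 1086, 2118, 3510
672, 1032, 1392
360, 360
The fifth differences are constant (360).
1392 + 360 = 1752;  3510 + 1752 = 5262;  7212 + 5262 = 12474;  13089 + 12474 = 25563;  21832 + 25563 = 47395
1752 + 360 = 2112;  5262 + 2112 = 7374;  12474 + 7374 = 19848;  25563 + 19848 = 45411;  47395 + 45411 = 92806
2112 + 360 = 2472;  7374 + 2472 = 9846;  19848 + 9846 = 29694;  45411 + 29694 = 75105;  92806 + 75105 = 167911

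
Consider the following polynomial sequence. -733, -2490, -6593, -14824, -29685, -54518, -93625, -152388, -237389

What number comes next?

D1: -1757, -4103, -8231, -14861, -24833, -39107, -58763, -85001
D2: -2346, -4128, -6630, -9972, -14274, -19656, -26238
D3: -1782, -2502, -3342, -4302, -5382, -6582
D4: -720, -840, -960, -1080, -1200
D5: -120, -120, -120, -120
Fifth differences constant at -120.
-1200 − 120 = -1320;  -6582 − 1320 = -7902;  -26238 − 7902 = -34140;  -85001 − 34140 = -119141;  -237389 − 119141 = -356530

-356530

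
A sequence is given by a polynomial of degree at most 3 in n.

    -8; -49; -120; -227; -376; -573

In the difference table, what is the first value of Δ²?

-30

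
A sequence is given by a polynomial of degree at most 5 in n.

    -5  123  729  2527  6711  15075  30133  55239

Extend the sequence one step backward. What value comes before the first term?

D1: 128  606  1798  4184  8364  15058  25106
D2: 478  1192  2386  4180  6694  10048
D3: 714  1194  1794  2514  3354
D4: 480  600  720  840
D5: 120  120  120
The fifth differences are constant at 120.
Work back: 480 − 120 = 360;  714 − 360 = 354;  478 − 354 = 124;  128 − 124 = 4;  -5 − 4 = -9

-9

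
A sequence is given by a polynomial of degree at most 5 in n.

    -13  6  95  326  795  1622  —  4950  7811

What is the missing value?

Using the first 6 terms:
Δ: 19  89  231  469  827
Δ²: 70  142  238  358
Δ³: 72  96  120
Δ⁴: 24  24
Constant fourth difference = 24.
Extend forward: 120 + 24 = 144;  358 + 144 = 502;  827 + 502 = 1329;  1622 + 1329 = 2951

2951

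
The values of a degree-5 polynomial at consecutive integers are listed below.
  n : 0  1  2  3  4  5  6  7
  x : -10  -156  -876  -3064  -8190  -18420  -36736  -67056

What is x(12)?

-616486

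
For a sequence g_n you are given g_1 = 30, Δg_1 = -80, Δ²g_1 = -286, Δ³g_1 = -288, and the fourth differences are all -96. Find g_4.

-1356

Build the table forward from the leading diagonal:
Δ⁴: -96  -96  -96  -96
Δ³: -288  -384  -480  -576
Δ²: -286  -574  -958  -1438
Δ: -80  -366  -940  -1898
g: 30  -50  -416  -1356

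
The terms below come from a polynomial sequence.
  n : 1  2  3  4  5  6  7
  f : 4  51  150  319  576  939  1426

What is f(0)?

First differences: 47, 99, 169, 257, 363, 487
Second differences: 52, 70, 88, 106, 124
Third differences: 18, 18, 18, 18
The third differences are constant at 18.
Work back: 52 − 18 = 34;  47 − 34 = 13;  4 − 13 = -9

-9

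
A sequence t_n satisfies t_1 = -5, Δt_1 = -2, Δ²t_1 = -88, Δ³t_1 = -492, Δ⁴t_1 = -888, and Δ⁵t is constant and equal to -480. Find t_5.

-3397

Build the table forward from the leading diagonal:
Δ⁵: -480  -480  -480  -480  -480
Δ⁴: -888  -1368  -1848  -2328  -2808
Δ³: -492  -1380  -2748  -4596  -6924
Δ²: -88  -580  -1960  -4708  -9304
Δ: -2  -90  -670  -2630  -7338
t: -5  -7  -97  -767  -3397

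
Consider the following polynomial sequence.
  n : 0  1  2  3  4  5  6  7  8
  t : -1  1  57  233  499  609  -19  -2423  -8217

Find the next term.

-19711

Δ: 2  56  176  266  110  -628  -2404  -5794
Δ²: 54  120  90  -156  -738  -1776  -3390
Δ³: 66  -30  -246  -582  -1038  -1614
Δ⁴: -96  -216  -336  -456  -576
Δ⁵: -120  -120  -120  -120
Constant fifth difference = -120, so extend:
-576 − 120 = -696;  -1614 − 696 = -2310;  -3390 − 2310 = -5700;  -5794 − 5700 = -11494;  -8217 − 11494 = -19711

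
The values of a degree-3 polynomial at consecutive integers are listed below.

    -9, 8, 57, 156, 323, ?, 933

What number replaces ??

Using the first 5 terms:
D1: 17  49  99  167
D2: 32  50  68
D3: 18  18
Constant third difference = 18.
Extend forward: 68 + 18 = 86;  167 + 86 = 253;  323 + 253 = 576

576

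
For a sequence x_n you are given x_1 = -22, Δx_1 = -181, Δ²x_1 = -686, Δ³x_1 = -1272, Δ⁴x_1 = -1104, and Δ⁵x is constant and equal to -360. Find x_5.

-11054

Build the table forward from the leading diagonal:
Fifth differences: -360  -360  -360  -360  -360
Fourth differences: -1104  -1464  -1824  -2184  -2544
Third differences: -1272  -2376  -3840  -5664  -7848
Second differences: -686  -1958  -4334  -8174  -13838
First differences: -181  -867  -2825  -7159  -15333
x: -22  -203  -1070  -3895  -11054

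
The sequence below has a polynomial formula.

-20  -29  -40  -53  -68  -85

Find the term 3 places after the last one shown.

-148

Δ: -9  -11  -13  -15  -17
Δ²: -2  -2  -2  -2
Constant second difference = -2, so extend:
-17 − 2 = -19;  -85 − 19 = -104
-19 − 2 = -21;  -104 − 21 = -125
-21 − 2 = -23;  -125 − 23 = -148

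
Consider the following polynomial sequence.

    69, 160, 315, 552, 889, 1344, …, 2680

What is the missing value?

1935

Using the first 6 terms:
91, 155, 237, 337, 455
64, 82, 100, 118
18, 18, 18
Constant third difference = 18.
Extend forward: 118 + 18 = 136;  455 + 136 = 591;  1344 + 591 = 1935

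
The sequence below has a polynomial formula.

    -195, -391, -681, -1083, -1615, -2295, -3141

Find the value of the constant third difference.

-18

Δ: -196, -290, -402, -532, -680, -846
Δ²: -94, -112, -130, -148, -166
Δ³: -18, -18, -18, -18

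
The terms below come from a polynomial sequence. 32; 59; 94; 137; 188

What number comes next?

247

First differences: 27, 35, 43, 51
Second differences: 8, 8, 8
Constant second difference = 8, so extend:
51 + 8 = 59;  188 + 59 = 247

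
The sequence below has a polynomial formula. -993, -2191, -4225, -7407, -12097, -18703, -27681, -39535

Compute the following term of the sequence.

-54817

D1: -1198, -2034, -3182, -4690, -6606, -8978, -11854
D2: -836, -1148, -1508, -1916, -2372, -2876
D3: -312, -360, -408, -456, -504
D4: -48, -48, -48, -48
The fourth differences are constant (-48).
-504 − 48 = -552;  -2876 − 552 = -3428;  -11854 − 3428 = -15282;  -39535 − 15282 = -54817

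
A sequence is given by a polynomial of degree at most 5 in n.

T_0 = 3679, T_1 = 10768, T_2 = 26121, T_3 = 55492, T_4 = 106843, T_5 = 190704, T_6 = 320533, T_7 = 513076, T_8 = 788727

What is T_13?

4428112

7089 , 15353 , 29371 , 51351 , 83861 , 129829 , 192543 , 275651
8264 , 14018 , 21980 , 32510 , 45968 , 62714 , 83108
5754 , 7962 , 10530 , 13458 , 16746 , 20394
2208 , 2568 , 2928 , 3288 , 3648
360 , 360 , 360 , 360
Constant fifth difference = 360, so extend:
3648 + 360 = 4008;  20394 + 4008 = 24402;  83108 + 24402 = 107510;  275651 + 107510 = 383161;  788727 + 383161 = 1171888
4008 + 360 = 4368;  24402 + 4368 = 28770;  107510 + 28770 = 136280;  383161 + 136280 = 519441;  1171888 + 519441 = 1691329
4368 + 360 = 4728;  28770 + 4728 = 33498;  136280 + 33498 = 169778;  519441 + 169778 = 689219;  1691329 + 689219 = 2380548
4728 + 360 = 5088;  33498 + 5088 = 38586;  169778 + 38586 = 208364;  689219 + 208364 = 897583;  2380548 + 897583 = 3278131
5088 + 360 = 5448;  38586 + 5448 = 44034;  208364 + 44034 = 252398;  897583 + 252398 = 1149981;  3278131 + 1149981 = 4428112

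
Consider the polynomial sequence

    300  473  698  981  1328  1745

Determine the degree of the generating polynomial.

3

Δ: 173, 225, 283, 347, 417
Δ²: 52, 58, 64, 70
Δ³: 6, 6, 6
The third differences are constant, so the polynomial has degree 3.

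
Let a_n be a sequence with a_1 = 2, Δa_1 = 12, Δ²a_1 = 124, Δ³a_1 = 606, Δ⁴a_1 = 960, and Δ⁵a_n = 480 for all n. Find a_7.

31334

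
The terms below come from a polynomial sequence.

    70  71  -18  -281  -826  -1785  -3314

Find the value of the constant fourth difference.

-24

D1: 1, -89, -263, -545, -959, -1529
D2: -90, -174, -282, -414, -570
D3: -84, -108, -132, -156
D4: -24, -24, -24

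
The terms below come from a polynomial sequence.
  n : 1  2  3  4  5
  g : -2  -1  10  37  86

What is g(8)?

425

First differences: 1, 11, 27, 49
Second differences: 10, 16, 22
Third differences: 6, 6
Third differences constant at 6.
22 + 6 = 28;  49 + 28 = 77;  86 + 77 = 163
28 + 6 = 34;  77 + 34 = 111;  163 + 111 = 274
34 + 6 = 40;  111 + 40 = 151;  274 + 151 = 425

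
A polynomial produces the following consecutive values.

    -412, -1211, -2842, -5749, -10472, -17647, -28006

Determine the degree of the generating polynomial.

-799, -1631, -2907, -4723, -7175, -10359
-832, -1276, -1816, -2452, -3184
-444, -540, -636, -732
-96, -96, -96
The fourth differences are constant, so the polynomial has degree 4.

4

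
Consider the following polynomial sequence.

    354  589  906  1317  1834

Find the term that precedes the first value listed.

189

First differences: 235, 317, 411, 517
Second differences: 82, 94, 106
Third differences: 12, 12
The third differences are constant at 12.
Work back: 82 − 12 = 70;  235 − 70 = 165;  354 − 165 = 189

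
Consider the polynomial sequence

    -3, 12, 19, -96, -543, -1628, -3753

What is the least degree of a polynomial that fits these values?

15, 7, -115, -447, -1085, -2125
-8, -122, -332, -638, -1040
-114, -210, -306, -402
-96, -96, -96
The fourth differences are constant, so the polynomial has degree 4.

4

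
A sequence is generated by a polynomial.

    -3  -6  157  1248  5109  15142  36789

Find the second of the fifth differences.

480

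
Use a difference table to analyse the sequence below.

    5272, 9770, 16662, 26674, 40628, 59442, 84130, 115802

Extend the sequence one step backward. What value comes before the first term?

D1: 4498, 6892, 10012, 13954, 18814, 24688, 31672
D2: 2394, 3120, 3942, 4860, 5874, 6984
D3: 726, 822, 918, 1014, 1110
D4: 96, 96, 96, 96
The fourth differences are constant at 96.
Work back: 726 − 96 = 630;  2394 − 630 = 1764;  4498 − 1764 = 2734;  5272 − 2734 = 2538

2538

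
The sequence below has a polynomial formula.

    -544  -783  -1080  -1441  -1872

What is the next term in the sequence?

D1: -239  -297  -361  -431
D2: -58  -64  -70
D3: -6  -6
The third differences are constant (-6).
-70 − 6 = -76;  -431 − 76 = -507;  -1872 − 507 = -2379

-2379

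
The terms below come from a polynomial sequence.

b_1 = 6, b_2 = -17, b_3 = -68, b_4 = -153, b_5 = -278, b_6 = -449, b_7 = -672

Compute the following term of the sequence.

-953

D1: -23  -51  -85  -125  -171  -223
D2: -28  -34  -40  -46  -52
D3: -6  -6  -6  -6
Constant third difference = -6, so extend:
-52 − 6 = -58;  -223 − 58 = -281;  -672 − 281 = -953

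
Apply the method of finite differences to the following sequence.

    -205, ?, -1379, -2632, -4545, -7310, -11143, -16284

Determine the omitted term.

Using the last 6 terms:
First differences: -1253  -1913  -2765  -3833  -5141
Second differences: -660  -852  -1068  -1308
Third differences: -192  -216  -240
Fourth differences: -24  -24
Constant fourth difference = -24.
Extend backward: -192 + 24 = -168;  -660 + 168 = -492;  -1253 + 492 = -761;  -1379 + 761 = -618

-618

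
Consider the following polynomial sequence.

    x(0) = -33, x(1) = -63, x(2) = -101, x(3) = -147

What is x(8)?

-497

First differences: -30, -38, -46
Second differences: -8, -8
The second differences are constant (-8).
-46 − 8 = -54;  -147 − 54 = -201
-54 − 8 = -62;  -201 − 62 = -263
-62 − 8 = -70;  -263 − 70 = -333
-70 − 8 = -78;  -333 − 78 = -411
-78 − 8 = -86;  -411 − 86 = -497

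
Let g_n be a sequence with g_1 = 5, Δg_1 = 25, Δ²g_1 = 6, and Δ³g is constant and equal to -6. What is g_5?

117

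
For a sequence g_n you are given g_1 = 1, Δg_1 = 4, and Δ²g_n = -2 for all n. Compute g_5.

5

Build the table forward from the leading diagonal:
Second differences: -2  -2  -2  -2  -2
First differences: 4  2  0  -2  -4
g: 1  5  7  7  5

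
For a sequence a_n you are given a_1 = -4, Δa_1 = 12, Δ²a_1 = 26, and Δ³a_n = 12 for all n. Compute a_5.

Build the table forward from the leading diagonal:
Third differences: 12  12  12  12  12
Second differences: 26  38  50  62  74
First differences: 12  38  76  126  188
a: -4  8  46  122  248

248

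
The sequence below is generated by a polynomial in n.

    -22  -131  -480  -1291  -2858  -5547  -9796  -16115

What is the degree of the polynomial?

4

First differences: -109, -349, -811, -1567, -2689, -4249, -6319
Second differences: -240, -462, -756, -1122, -1560, -2070
Third differences: -222, -294, -366, -438, -510
Fourth differences: -72, -72, -72, -72
The fourth differences are constant, so the polynomial has degree 4.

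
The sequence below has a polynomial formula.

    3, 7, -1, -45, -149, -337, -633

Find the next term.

Δ: 4 , -8 , -44 , -104 , -188 , -296
Δ²: -12 , -36 , -60 , -84 , -108
Δ³: -24 , -24 , -24 , -24
Third differences constant at -24.
-108 − 24 = -132;  -296 − 132 = -428;  -633 − 428 = -1061

-1061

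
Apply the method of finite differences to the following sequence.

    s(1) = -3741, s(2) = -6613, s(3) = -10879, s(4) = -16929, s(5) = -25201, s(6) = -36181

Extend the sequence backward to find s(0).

-1921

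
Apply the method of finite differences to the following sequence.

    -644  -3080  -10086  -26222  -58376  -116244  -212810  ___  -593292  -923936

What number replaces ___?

Using the first 7 terms:
-2436, -7006, -16136, -32154, -57868, -96566
-4570, -9130, -16018, -25714, -38698
-4560, -6888, -9696, -12984
-2328, -2808, -3288
-480, -480
Constant fifth difference = -480.
Extend forward: -3288 − 480 = -3768;  -12984 − 3768 = -16752;  -38698 − 16752 = -55450;  -96566 − 55450 = -152016;  -212810 − 152016 = -364826

-364826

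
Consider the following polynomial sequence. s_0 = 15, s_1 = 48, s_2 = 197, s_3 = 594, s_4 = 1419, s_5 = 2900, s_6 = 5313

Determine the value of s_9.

First differences: 33  149  397  825  1481  2413
Second differences: 116  248  428  656  932
Third differences: 132  180  228  276
Fourth differences: 48  48  48
The fourth differences are constant (48).
276 + 48 = 324;  932 + 324 = 1256;  2413 + 1256 = 3669;  5313 + 3669 = 8982
324 + 48 = 372;  1256 + 372 = 1628;  3669 + 1628 = 5297;  8982 + 5297 = 14279
372 + 48 = 420;  1628 + 420 = 2048;  5297 + 2048 = 7345;  14279 + 7345 = 21624

21624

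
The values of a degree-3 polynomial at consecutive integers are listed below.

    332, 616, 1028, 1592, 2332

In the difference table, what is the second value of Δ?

412

Δ: 284, 412, 564, 740
Δ²: 128, 152, 176
Δ³: 24, 24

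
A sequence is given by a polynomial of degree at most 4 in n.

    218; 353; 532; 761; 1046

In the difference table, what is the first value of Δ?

135

Δ: 135, 179, 229, 285
Δ²: 44, 50, 56
Δ³: 6, 6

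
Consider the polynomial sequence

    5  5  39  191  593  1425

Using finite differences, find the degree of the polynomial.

4

First differences: 0, 34, 152, 402, 832
Second differences: 34, 118, 250, 430
Third differences: 84, 132, 180
Fourth differences: 48, 48
The fourth differences are constant, so the polynomial has degree 4.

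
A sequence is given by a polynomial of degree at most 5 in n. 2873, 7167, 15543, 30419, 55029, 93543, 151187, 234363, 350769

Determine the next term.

509519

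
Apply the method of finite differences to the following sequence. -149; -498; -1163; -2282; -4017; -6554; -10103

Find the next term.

-14898

First differences: -349, -665, -1119, -1735, -2537, -3549
Second differences: -316, -454, -616, -802, -1012
Third differences: -138, -162, -186, -210
Fourth differences: -24, -24, -24
Fourth differences constant at -24.
-210 − 24 = -234;  -1012 − 234 = -1246;  -3549 − 1246 = -4795;  -10103 − 4795 = -14898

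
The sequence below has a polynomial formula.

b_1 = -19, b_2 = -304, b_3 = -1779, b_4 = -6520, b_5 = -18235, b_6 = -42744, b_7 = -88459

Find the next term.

-285, -1475, -4741, -11715, -24509, -45715
-1190, -3266, -6974, -12794, -21206
-2076, -3708, -5820, -8412
-1632, -2112, -2592
-480, -480
The fifth differences are constant (-480).
-2592 − 480 = -3072;  -8412 − 3072 = -11484;  -21206 − 11484 = -32690;  -45715 − 32690 = -78405;  -88459 − 78405 = -166864

-166864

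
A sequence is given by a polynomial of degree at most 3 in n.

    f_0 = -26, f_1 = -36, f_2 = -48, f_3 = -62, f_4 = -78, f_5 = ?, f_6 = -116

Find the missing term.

Using the first 5 terms:
D1: -10, -12, -14, -16
D2: -2, -2, -2
Constant second difference = -2.
Extend forward: -16 − 2 = -18;  -78 − 18 = -96

-96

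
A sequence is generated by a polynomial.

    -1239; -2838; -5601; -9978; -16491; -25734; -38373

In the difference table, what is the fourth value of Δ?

D1: -1599, -2763, -4377, -6513, -9243, -12639
D2: -1164, -1614, -2136, -2730, -3396
D3: -450, -522, -594, -666
D4: -72, -72, -72

-6513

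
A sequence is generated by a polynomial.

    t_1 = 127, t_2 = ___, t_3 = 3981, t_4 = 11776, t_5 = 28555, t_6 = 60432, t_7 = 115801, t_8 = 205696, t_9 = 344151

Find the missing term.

976

Using the last 7 terms:
7795, 16779, 31877, 55369, 89895, 138455
8984, 15098, 23492, 34526, 48560
6114, 8394, 11034, 14034
2280, 2640, 3000
360, 360
Constant fifth difference = 360.
Extend backward: 2280 − 360 = 1920;  6114 − 1920 = 4194;  8984 − 4194 = 4790;  7795 − 4790 = 3005;  3981 − 3005 = 976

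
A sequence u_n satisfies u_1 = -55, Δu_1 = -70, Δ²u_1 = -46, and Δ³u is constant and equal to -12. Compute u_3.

-241

Build the table forward from the leading diagonal:
Δ³: -12, -12, -12
Δ²: -46, -58, -70
Δ: -70, -116, -174
u: -55, -125, -241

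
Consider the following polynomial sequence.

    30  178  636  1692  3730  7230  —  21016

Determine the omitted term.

Using the first 6 terms:
D1: 148  458  1056  2038  3500
D2: 310  598  982  1462
D3: 288  384  480
D4: 96  96
Constant fourth difference = 96.
Extend forward: 480 + 96 = 576;  1462 + 576 = 2038;  3500 + 2038 = 5538;  7230 + 5538 = 12768

12768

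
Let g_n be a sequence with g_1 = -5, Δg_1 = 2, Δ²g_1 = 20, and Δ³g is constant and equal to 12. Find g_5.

Build the table forward from the leading diagonal:
Δ³: 12  12  12  12  12
Δ²: 20  32  44  56  68
Δ: 2  22  54  98  154
g: -5  -3  19  73  171

171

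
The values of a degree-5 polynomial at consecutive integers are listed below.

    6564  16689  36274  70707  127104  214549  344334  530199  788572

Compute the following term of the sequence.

1138809

Δ: 10125, 19585, 34433, 56397, 87445, 129785, 185865, 258373
Δ²: 9460, 14848, 21964, 31048, 42340, 56080, 72508
Δ³: 5388, 7116, 9084, 11292, 13740, 16428
Δ⁴: 1728, 1968, 2208, 2448, 2688
Δ⁵: 240, 240, 240, 240
Fifth differences constant at 240.
2688 + 240 = 2928;  16428 + 2928 = 19356;  72508 + 19356 = 91864;  258373 + 91864 = 350237;  788572 + 350237 = 1138809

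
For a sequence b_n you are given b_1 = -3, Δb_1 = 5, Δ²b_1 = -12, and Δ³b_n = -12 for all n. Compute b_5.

Build the table forward from the leading diagonal:
Δ³: -12  -12  -12  -12  -12
Δ²: -12  -24  -36  -48  -60
Δ: 5  -7  -31  -67  -115
b: -3  2  -5  -36  -103

-103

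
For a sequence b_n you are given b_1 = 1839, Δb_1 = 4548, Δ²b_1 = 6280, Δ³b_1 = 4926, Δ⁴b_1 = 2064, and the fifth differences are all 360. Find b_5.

79479

Build the table forward from the leading diagonal:
Δ⁵: 360  360  360  360  360
Δ⁴: 2064  2424  2784  3144  3504
Δ³: 4926  6990  9414  12198  15342
Δ²: 6280  11206  18196  27610  39808
Δ: 4548  10828  22034  40230  67840
b: 1839  6387  17215  39249  79479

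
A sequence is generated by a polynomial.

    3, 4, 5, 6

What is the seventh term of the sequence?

Δ: 1  1  1
Constant first difference = 1, so extend:
6 + 1 = 7
7 + 1 = 8
8 + 1 = 9

9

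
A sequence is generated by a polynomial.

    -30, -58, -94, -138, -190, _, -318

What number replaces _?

Using the first 5 terms:
-28, -36, -44, -52
-8, -8, -8
Constant second difference = -8.
Extend forward: -52 − 8 = -60;  -190 − 60 = -250

-250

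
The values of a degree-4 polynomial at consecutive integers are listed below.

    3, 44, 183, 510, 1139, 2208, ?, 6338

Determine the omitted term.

3879

Using the first 6 terms:
41, 139, 327, 629, 1069
98, 188, 302, 440
90, 114, 138
24, 24
Constant fourth difference = 24.
Extend forward: 138 + 24 = 162;  440 + 162 = 602;  1069 + 602 = 1671;  2208 + 1671 = 3879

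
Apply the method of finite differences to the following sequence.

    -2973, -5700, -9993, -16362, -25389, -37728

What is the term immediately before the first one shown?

-1374

D1: -2727  -4293  -6369  -9027  -12339
D2: -1566  -2076  -2658  -3312
D3: -510  -582  -654
D4: -72  -72
The fourth differences are constant at -72.
Work back: -510 + 72 = -438;  -1566 + 438 = -1128;  -2727 + 1128 = -1599;  -2973 + 1599 = -1374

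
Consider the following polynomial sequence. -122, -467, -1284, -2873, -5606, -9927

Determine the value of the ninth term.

-37938

First differences: -345, -817, -1589, -2733, -4321
Second differences: -472, -772, -1144, -1588
Third differences: -300, -372, -444
Fourth differences: -72, -72
The fourth differences are constant (-72).
-444 − 72 = -516;  -1588 − 516 = -2104;  -4321 − 2104 = -6425;  -9927 − 6425 = -16352
-516 − 72 = -588;  -2104 − 588 = -2692;  -6425 − 2692 = -9117;  -16352 − 9117 = -25469
-588 − 72 = -660;  -2692 − 660 = -3352;  -9117 − 3352 = -12469;  -25469 − 12469 = -37938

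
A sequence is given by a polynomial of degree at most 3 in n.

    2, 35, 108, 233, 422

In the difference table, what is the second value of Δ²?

D1: 33, 73, 125, 189
D2: 40, 52, 64
D3: 12, 12

52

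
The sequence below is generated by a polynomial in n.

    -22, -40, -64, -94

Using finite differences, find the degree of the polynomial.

D1: -18, -24, -30
D2: -6, -6
The second differences are constant, so the polynomial has degree 2.

2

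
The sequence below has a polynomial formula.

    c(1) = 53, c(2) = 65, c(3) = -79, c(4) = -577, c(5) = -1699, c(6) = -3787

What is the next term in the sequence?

-7255

12 , -144 , -498 , -1122 , -2088
-156 , -354 , -624 , -966
-198 , -270 , -342
-72 , -72
Fourth differences constant at -72.
-342 − 72 = -414;  -966 − 414 = -1380;  -2088 − 1380 = -3468;  -3787 − 3468 = -7255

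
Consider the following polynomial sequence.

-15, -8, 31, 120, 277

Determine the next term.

520

D1: 7, 39, 89, 157
D2: 32, 50, 68
D3: 18, 18
Constant third difference = 18, so extend:
68 + 18 = 86;  157 + 86 = 243;  277 + 243 = 520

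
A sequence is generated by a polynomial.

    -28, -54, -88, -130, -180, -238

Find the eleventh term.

D1: -26, -34, -42, -50, -58
D2: -8, -8, -8, -8
Second differences constant at -8.
-58 − 8 = -66;  -238 − 66 = -304
-66 − 8 = -74;  -304 − 74 = -378
-74 − 8 = -82;  -378 − 82 = -460
-82 − 8 = -90;  -460 − 90 = -550
-90 − 8 = -98;  -550 − 98 = -648

-648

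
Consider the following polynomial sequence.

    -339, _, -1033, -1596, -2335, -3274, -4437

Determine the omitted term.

Using the last 5 terms:
Δ: -563, -739, -939, -1163
Δ²: -176, -200, -224
Δ³: -24, -24
Constant third difference = -24.
Extend backward: -176 + 24 = -152;  -563 + 152 = -411;  -1033 + 411 = -622

-622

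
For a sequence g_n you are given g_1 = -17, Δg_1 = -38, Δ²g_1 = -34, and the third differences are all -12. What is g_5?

-421

Build the table forward from the leading diagonal:
Δ³: -12  -12  -12  -12  -12
Δ²: -34  -46  -58  -70  -82
Δ: -38  -72  -118  -176  -246
g: -17  -55  -127  -245  -421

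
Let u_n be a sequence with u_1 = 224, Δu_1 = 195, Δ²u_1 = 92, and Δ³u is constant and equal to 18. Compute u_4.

Build the table forward from the leading diagonal:
D3: 18, 18, 18, 18
D2: 92, 110, 128, 146
D1: 195, 287, 397, 525
u: 224, 419, 706, 1103

1103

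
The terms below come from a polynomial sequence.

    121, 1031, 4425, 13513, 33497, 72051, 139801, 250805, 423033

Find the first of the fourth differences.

1992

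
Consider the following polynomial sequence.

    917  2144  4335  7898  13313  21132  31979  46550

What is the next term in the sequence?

65613

D1: 1227, 2191, 3563, 5415, 7819, 10847, 14571
D2: 964, 1372, 1852, 2404, 3028, 3724
D3: 408, 480, 552, 624, 696
D4: 72, 72, 72, 72
Fourth differences constant at 72.
696 + 72 = 768;  3724 + 768 = 4492;  14571 + 4492 = 19063;  46550 + 19063 = 65613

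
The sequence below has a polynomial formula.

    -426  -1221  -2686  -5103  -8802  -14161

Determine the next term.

Δ: -795 , -1465 , -2417 , -3699 , -5359
Δ²: -670 , -952 , -1282 , -1660
Δ³: -282 , -330 , -378
Δ⁴: -48 , -48
The fourth differences are constant (-48).
-378 − 48 = -426;  -1660 − 426 = -2086;  -5359 − 2086 = -7445;  -14161 − 7445 = -21606

-21606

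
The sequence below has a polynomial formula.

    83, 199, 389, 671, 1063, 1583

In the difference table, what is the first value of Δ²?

74

Δ: 116, 190, 282, 392, 520
Δ²: 74, 92, 110, 128
Δ³: 18, 18, 18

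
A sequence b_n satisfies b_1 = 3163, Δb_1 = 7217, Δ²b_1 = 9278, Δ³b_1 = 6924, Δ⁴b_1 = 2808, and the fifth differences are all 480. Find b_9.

931867

Build the table forward from the leading diagonal:
Fifth differences: 480  480  480  480  480  480  480  480  480
Fourth differences: 2808  3288  3768  4248  4728  5208  5688  6168  6648
Third differences: 6924  9732  13020  16788  21036  25764  30972  36660  42828
Second differences: 9278  16202  25934  38954  55742  76778  102542  133514  170174
First differences: 7217  16495  32697  58631  97585  153327  230105  332647  466161
b: 3163  10380  26875  59572  118203  215788  369115  599220  931867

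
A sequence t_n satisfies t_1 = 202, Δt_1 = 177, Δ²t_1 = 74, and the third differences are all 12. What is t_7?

2614

Build the table forward from the leading diagonal:
Δ³: 12  12  12  12  12  12  12
Δ²: 74  86  98  110  122  134  146
Δ: 177  251  337  435  545  667  801
t: 202  379  630  967  1402  1947  2614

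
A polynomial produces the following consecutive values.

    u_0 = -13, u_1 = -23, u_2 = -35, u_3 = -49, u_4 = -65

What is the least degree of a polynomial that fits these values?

2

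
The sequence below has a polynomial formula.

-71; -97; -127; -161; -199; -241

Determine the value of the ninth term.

-391

Δ: -26, -30, -34, -38, -42
Δ²: -4, -4, -4, -4
The second differences are constant (-4).
-42 − 4 = -46;  -241 − 46 = -287
-46 − 4 = -50;  -287 − 50 = -337
-50 − 4 = -54;  -337 − 54 = -391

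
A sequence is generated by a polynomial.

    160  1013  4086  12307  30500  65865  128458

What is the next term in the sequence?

853, 3073, 8221, 18193, 35365, 62593
2220, 5148, 9972, 17172, 27228
2928, 4824, 7200, 10056
1896, 2376, 2856
480, 480
Constant fifth difference = 480, so extend:
2856 + 480 = 3336;  10056 + 3336 = 13392;  27228 + 13392 = 40620;  62593 + 40620 = 103213;  128458 + 103213 = 231671

231671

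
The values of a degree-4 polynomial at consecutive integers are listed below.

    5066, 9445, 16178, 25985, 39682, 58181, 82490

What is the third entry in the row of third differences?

First differences: 4379, 6733, 9807, 13697, 18499, 24309
Second differences: 2354, 3074, 3890, 4802, 5810
Third differences: 720, 816, 912, 1008
Fourth differences: 96, 96, 96

912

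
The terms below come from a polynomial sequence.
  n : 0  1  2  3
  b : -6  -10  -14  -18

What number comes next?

-4 , -4 , -4
Constant first difference = -4, so extend:
-18 − 4 = -22

-22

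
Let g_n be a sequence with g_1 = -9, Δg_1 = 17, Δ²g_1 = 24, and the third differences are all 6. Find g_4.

Build the table forward from the leading diagonal:
Δ³: 6, 6, 6, 6
Δ²: 24, 30, 36, 42
Δ: 17, 41, 71, 107
g: -9, 8, 49, 120

120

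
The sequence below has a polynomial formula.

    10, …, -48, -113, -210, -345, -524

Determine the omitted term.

-9

Using the last 5 terms:
Δ: -65  -97  -135  -179
Δ²: -32  -38  -44
Δ³: -6  -6
Constant third difference = -6.
Extend backward: -32 + 6 = -26;  -65 + 26 = -39;  -48 + 39 = -9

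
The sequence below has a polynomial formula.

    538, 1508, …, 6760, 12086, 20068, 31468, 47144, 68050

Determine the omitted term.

Using the last 6 terms:
Δ: 5326  7982  11400  15676  20906
Δ²: 2656  3418  4276  5230
Δ³: 762  858  954
Δ⁴: 96  96
Constant fourth difference = 96.
Extend backward: 762 − 96 = 666;  2656 − 666 = 1990;  5326 − 1990 = 3336;  6760 − 3336 = 3424

3424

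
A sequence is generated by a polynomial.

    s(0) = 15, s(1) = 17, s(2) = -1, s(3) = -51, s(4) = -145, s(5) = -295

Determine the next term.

First differences: 2, -18, -50, -94, -150
Second differences: -20, -32, -44, -56
Third differences: -12, -12, -12
The third differences are constant (-12).
-56 − 12 = -68;  -150 − 68 = -218;  -295 − 218 = -513

-513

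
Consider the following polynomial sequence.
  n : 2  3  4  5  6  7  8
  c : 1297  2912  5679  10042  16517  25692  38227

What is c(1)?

First differences: 1615  2767  4363  6475  9175  12535
Second differences: 1152  1596  2112  2700  3360
Third differences: 444  516  588  660
Fourth differences: 72  72  72
The fourth differences are constant at 72.
Work back: 444 − 72 = 372;  1152 − 372 = 780;  1615 − 780 = 835;  1297 − 835 = 462

462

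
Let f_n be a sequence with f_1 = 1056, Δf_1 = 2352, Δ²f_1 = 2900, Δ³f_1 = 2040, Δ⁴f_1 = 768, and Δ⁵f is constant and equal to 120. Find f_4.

18852

Build the table forward from the leading diagonal:
Fifth differences: 120, 120, 120, 120
Fourth differences: 768, 888, 1008, 1128
Third differences: 2040, 2808, 3696, 4704
Second differences: 2900, 4940, 7748, 11444
First differences: 2352, 5252, 10192, 17940
f: 1056, 3408, 8660, 18852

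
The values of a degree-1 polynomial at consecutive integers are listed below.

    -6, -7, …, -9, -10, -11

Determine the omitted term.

Using the last 3 terms:
Δ: -1  -1
Constant first difference = -1.
Extend backward: -9 + 1 = -8

-8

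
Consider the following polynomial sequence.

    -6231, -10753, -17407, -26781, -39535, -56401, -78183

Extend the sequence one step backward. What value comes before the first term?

-3325

Δ: -4522  -6654  -9374  -12754  -16866  -21782
Δ²: -2132  -2720  -3380  -4112  -4916
Δ³: -588  -660  -732  -804
Δ⁴: -72  -72  -72
The fourth differences are constant at -72.
Work back: -588 + 72 = -516;  -2132 + 516 = -1616;  -4522 + 1616 = -2906;  -6231 + 2906 = -3325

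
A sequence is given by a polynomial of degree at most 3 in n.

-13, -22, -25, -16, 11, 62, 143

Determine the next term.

First differences: -9, -3, 9, 27, 51, 81
Second differences: 6, 12, 18, 24, 30
Third differences: 6, 6, 6, 6
The third differences are constant (6).
30 + 6 = 36;  81 + 36 = 117;  143 + 117 = 260

260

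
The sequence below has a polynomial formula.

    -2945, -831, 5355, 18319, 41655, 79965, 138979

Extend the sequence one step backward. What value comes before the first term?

-2925

D1: 2114  6186  12964  23336  38310  59014
D2: 4072  6778  10372  14974  20704
D3: 2706  3594  4602  5730
D4: 888  1008  1128
D5: 120  120
The fifth differences are constant at 120.
Work back: 888 − 120 = 768;  2706 − 768 = 1938;  4072 − 1938 = 2134;  2114 − 2134 = -20;  -2945 + 20 = -2925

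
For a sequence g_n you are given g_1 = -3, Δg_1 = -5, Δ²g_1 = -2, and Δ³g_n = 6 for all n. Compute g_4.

Build the table forward from the leading diagonal:
D3: 6, 6, 6, 6
D2: -2, 4, 10, 16
D1: -5, -7, -3, 7
g: -3, -8, -15, -18

-18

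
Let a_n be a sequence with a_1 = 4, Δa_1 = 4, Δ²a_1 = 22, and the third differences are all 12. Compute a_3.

34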